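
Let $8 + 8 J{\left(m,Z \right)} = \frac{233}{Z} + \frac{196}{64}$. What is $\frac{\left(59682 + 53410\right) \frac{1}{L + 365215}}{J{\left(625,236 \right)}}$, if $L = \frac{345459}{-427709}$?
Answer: $- \frac{22830860059616}{36405620332719} \approx -0.62712$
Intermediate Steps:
$L = - \frac{345459}{427709}$ ($L = 345459 \left(- \frac{1}{427709}\right) = - \frac{345459}{427709} \approx -0.8077$)
$J{\left(m,Z \right)} = - \frac{79}{128} + \frac{233}{8 Z}$ ($J{\left(m,Z \right)} = -1 + \frac{\frac{233}{Z} + \frac{196}{64}}{8} = -1 + \frac{\frac{233}{Z} + 196 \cdot \frac{1}{64}}{8} = -1 + \frac{\frac{233}{Z} + \frac{49}{16}}{8} = -1 + \frac{\frac{49}{16} + \frac{233}{Z}}{8} = -1 + \left(\frac{49}{128} + \frac{233}{8 Z}\right) = - \frac{79}{128} + \frac{233}{8 Z}$)
$\frac{\left(59682 + 53410\right) \frac{1}{L + 365215}}{J{\left(625,236 \right)}} = \frac{\left(59682 + 53410\right) \frac{1}{- \frac{345459}{427709} + 365215}}{\frac{1}{128} \cdot \frac{1}{236} \left(3728 - 18644\right)} = \frac{113092 \frac{1}{\frac{156205396976}{427709}}}{\frac{1}{128} \cdot \frac{1}{236} \left(3728 - 18644\right)} = \frac{113092 \cdot \frac{427709}{156205396976}}{\frac{1}{128} \cdot \frac{1}{236} \left(-14916\right)} = \frac{12092616557}{39051349244 \left(- \frac{3729}{7552}\right)} = \frac{12092616557}{39051349244} \left(- \frac{7552}{3729}\right) = - \frac{22830860059616}{36405620332719}$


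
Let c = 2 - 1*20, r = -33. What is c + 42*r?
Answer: -1404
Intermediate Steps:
c = -18 (c = 2 - 20 = -18)
c + 42*r = -18 + 42*(-33) = -18 - 1386 = -1404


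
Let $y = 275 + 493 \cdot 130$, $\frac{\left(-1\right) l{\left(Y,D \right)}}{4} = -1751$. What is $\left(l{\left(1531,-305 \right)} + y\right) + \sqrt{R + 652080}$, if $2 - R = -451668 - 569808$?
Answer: $71369 + \sqrt{1673558} \approx 72663.0$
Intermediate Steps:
$R = 1021478$ ($R = 2 - \left(-451668 - 569808\right) = 2 - -1021476 = 2 + 1021476 = 1021478$)
$l{\left(Y,D \right)} = 7004$ ($l{\left(Y,D \right)} = \left(-4\right) \left(-1751\right) = 7004$)
$y = 64365$ ($y = 275 + 64090 = 64365$)
$\left(l{\left(1531,-305 \right)} + y\right) + \sqrt{R + 652080} = \left(7004 + 64365\right) + \sqrt{1021478 + 652080} = 71369 + \sqrt{1673558}$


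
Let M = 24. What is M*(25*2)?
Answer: 1200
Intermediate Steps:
M*(25*2) = 24*(25*2) = 24*50 = 1200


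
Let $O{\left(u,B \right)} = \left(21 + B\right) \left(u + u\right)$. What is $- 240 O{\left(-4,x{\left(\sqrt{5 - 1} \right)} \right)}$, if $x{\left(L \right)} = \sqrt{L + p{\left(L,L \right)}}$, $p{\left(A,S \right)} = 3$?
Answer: $40320 + 1920 \sqrt{5} \approx 44613.0$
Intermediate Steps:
$x{\left(L \right)} = \sqrt{3 + L}$ ($x{\left(L \right)} = \sqrt{L + 3} = \sqrt{3 + L}$)
$O{\left(u,B \right)} = 2 u \left(21 + B\right)$ ($O{\left(u,B \right)} = \left(21 + B\right) 2 u = 2 u \left(21 + B\right)$)
$- 240 O{\left(-4,x{\left(\sqrt{5 - 1} \right)} \right)} = - 240 \cdot 2 \left(-4\right) \left(21 + \sqrt{3 + \sqrt{5 - 1}}\right) = - 240 \cdot 2 \left(-4\right) \left(21 + \sqrt{3 + \sqrt{4}}\right) = - 240 \cdot 2 \left(-4\right) \left(21 + \sqrt{3 + 2}\right) = - 240 \cdot 2 \left(-4\right) \left(21 + \sqrt{5}\right) = - 240 \left(-168 - 8 \sqrt{5}\right) = 40320 + 1920 \sqrt{5}$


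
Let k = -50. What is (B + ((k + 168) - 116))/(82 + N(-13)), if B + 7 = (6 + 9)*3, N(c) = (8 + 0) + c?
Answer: 40/77 ≈ 0.51948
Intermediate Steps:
N(c) = 8 + c
B = 38 (B = -7 + (6 + 9)*3 = -7 + 15*3 = -7 + 45 = 38)
(B + ((k + 168) - 116))/(82 + N(-13)) = (38 + ((-50 + 168) - 116))/(82 + (8 - 13)) = (38 + (118 - 116))/(82 - 5) = (38 + 2)/77 = 40*(1/77) = 40/77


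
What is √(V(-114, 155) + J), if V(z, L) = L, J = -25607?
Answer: 6*I*√707 ≈ 159.54*I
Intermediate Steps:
√(V(-114, 155) + J) = √(155 - 25607) = √(-25452) = 6*I*√707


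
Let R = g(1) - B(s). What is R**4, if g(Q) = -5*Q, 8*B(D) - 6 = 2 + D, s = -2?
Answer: 279841/256 ≈ 1093.1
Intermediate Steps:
B(D) = 1 + D/8 (B(D) = 3/4 + (2 + D)/8 = 3/4 + (1/4 + D/8) = 1 + D/8)
R = -23/4 (R = -5*1 - (1 + (1/8)*(-2)) = -5 - (1 - 1/4) = -5 - 1*3/4 = -5 - 3/4 = -23/4 ≈ -5.7500)
R**4 = (-23/4)**4 = 279841/256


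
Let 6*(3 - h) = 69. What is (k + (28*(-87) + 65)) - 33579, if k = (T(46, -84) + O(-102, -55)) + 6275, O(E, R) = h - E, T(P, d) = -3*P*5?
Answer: -60543/2 ≈ -30272.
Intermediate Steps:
T(P, d) = -15*P
h = -17/2 (h = 3 - ⅙*69 = 3 - 23/2 = -17/2 ≈ -8.5000)
O(E, R) = -17/2 - E
k = 11357/2 (k = (-15*46 + (-17/2 - 1*(-102))) + 6275 = (-690 + (-17/2 + 102)) + 6275 = (-690 + 187/2) + 6275 = -1193/2 + 6275 = 11357/2 ≈ 5678.5)
(k + (28*(-87) + 65)) - 33579 = (11357/2 + (28*(-87) + 65)) - 33579 = (11357/2 + (-2436 + 65)) - 33579 = (11357/2 - 2371) - 33579 = 6615/2 - 33579 = -60543/2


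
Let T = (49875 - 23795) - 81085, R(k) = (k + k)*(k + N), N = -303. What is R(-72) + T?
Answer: -1005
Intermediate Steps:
R(k) = 2*k*(-303 + k) (R(k) = (k + k)*(k - 303) = (2*k)*(-303 + k) = 2*k*(-303 + k))
T = -55005 (T = 26080 - 81085 = -55005)
R(-72) + T = 2*(-72)*(-303 - 72) - 55005 = 2*(-72)*(-375) - 55005 = 54000 - 55005 = -1005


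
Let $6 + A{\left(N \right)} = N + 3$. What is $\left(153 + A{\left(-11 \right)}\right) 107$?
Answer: $14873$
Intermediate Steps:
$A{\left(N \right)} = -3 + N$ ($A{\left(N \right)} = -6 + \left(N + 3\right) = -6 + \left(3 + N\right) = -3 + N$)
$\left(153 + A{\left(-11 \right)}\right) 107 = \left(153 - 14\right) 107 = 139 \cdot 107 = 14873$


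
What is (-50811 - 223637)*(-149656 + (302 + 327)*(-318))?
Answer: 95968427744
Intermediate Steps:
(-50811 - 223637)*(-149656 + (302 + 327)*(-318)) = -274448*(-149656 + 629*(-318)) = -274448*(-149656 - 200022) = -274448*(-349678) = 95968427744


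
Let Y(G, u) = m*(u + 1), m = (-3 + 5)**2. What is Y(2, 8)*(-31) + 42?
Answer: -1074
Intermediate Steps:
m = 4 (m = 2**2 = 4)
Y(G, u) = 4 + 4*u (Y(G, u) = 4*(u + 1) = 4*(1 + u) = 4 + 4*u)
Y(2, 8)*(-31) + 42 = (4 + 4*8)*(-31) + 42 = (4 + 32)*(-31) + 42 = 36*(-31) + 42 = -1116 + 42 = -1074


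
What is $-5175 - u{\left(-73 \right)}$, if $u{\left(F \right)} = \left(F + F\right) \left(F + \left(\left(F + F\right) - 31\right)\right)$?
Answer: $-41675$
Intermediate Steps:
$u{\left(F \right)} = 2 F \left(-31 + 3 F\right)$ ($u{\left(F \right)} = 2 F \left(F + \left(2 F - 31\right)\right) = 2 F \left(F + \left(-31 + 2 F\right)\right) = 2 F \left(-31 + 3 F\right)$)
$-5175 - u{\left(-73 \right)} = -5175 - 2 \left(-73\right) \left(-31 + 3 \left(-73\right)\right) = -5175 - 2 \left(-73\right) \left(-31 - 219\right) = -5175 - 2 \left(-73\right) \left(-250\right) = -5175 - 36500 = -41675$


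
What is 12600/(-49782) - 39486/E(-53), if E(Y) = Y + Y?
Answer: 163696371/439741 ≈ 372.26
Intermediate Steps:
E(Y) = 2*Y
12600/(-49782) - 39486/E(-53) = 12600/(-49782) - 39486/(2*(-53)) = 12600*(-1/49782) - 39486/(-106) = -2100/8297 - 39486*(-1/106) = -2100/8297 + 19743/53 = 163696371/439741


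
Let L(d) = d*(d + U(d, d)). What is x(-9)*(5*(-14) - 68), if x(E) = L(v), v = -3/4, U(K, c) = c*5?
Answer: -1863/4 ≈ -465.75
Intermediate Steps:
U(K, c) = 5*c
v = -3/4 (v = -3*1/4 = -3/4 ≈ -0.75000)
L(d) = 6*d**2 (L(d) = d*(d + 5*d) = d*(6*d) = 6*d**2)
x(E) = 27/8 (x(E) = 6*(-3/4)**2 = 6*(9/16) = 27/8)
x(-9)*(5*(-14) - 68) = 27*(5*(-14) - 68)/8 = 27*(-70 - 68)/8 = (27/8)*(-138) = -1863/4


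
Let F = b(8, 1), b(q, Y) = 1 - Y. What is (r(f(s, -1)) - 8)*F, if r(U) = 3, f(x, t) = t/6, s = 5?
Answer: 0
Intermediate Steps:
f(x, t) = t/6 (f(x, t) = t*(⅙) = t/6)
F = 0 (F = 1 - 1*1 = 1 - 1 = 0)
(r(f(s, -1)) - 8)*F = (3 - 8)*0 = -5*0 = 0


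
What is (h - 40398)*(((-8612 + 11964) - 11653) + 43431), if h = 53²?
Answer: -1320501570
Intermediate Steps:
h = 2809
(h - 40398)*(((-8612 + 11964) - 11653) + 43431) = (2809 - 40398)*(((-8612 + 11964) - 11653) + 43431) = -37589*((3352 - 11653) + 43431) = -37589*(-8301 + 43431) = -37589*35130 = -1320501570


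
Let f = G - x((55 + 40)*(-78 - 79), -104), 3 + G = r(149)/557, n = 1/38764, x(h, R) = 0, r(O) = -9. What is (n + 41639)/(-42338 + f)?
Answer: -899050467729/914208082744 ≈ -0.98342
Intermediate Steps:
n = 1/38764 ≈ 2.5797e-5
G = -1680/557 (G = -3 - 9/557 = -1680/557 ≈ -3.0162)
f = -1680/557 (f = -1680/557 - 1*0 = -1680/557 + 0 = -1680/557 ≈ -3.0162)
(n + 41639)/(-42338 + f) = (1/38764 + 41639)/(-42338 - 1680/557) = 1614094197/(38764*(-23583946/557)) = (1614094197/38764)*(-557/23583946) = -899050467729/914208082744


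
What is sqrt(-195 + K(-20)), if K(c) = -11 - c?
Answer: I*sqrt(186) ≈ 13.638*I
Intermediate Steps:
sqrt(-195 + K(-20)) = sqrt(-195 + (-11 - 1*(-20))) = sqrt(-195 + (-11 + 20)) = sqrt(-195 + 9) = sqrt(-186) = I*sqrt(186)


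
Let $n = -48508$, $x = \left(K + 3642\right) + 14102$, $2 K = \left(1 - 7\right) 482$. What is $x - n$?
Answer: $64806$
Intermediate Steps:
$K = -1446$ ($K = \frac{\left(1 - 7\right) 482}{2} = \frac{\left(-6\right) 482}{2} = \frac{1}{2} \left(-2892\right) = -1446$)
$x = 16298$ ($x = \left(-1446 + 3642\right) + 14102 = 2196 + 14102 = 16298$)
$x - n = 16298 - -48508 = 16298 + 48508 = 64806$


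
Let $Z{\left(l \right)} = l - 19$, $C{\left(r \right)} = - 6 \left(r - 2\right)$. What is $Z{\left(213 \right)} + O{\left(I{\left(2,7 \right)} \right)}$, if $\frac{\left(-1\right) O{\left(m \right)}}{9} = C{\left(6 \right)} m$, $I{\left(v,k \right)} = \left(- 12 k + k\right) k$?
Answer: $-116230$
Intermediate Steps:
$C{\left(r \right)} = 12 - 6 r$ ($C{\left(r \right)} = - 6 \left(-2 + r\right) = 12 - 6 r$)
$Z{\left(l \right)} = -19 + l$ ($Z{\left(l \right)} = l - 19 = -19 + l$)
$I{\left(v,k \right)} = - 11 k^{2}$ ($I{\left(v,k \right)} = - 11 k k = - 11 k^{2}$)
$O{\left(m \right)} = 216 m$ ($O{\left(m \right)} = - 9 \left(12 - 36\right) m = - 9 \left(- 24 m\right) = 216 m$)
$Z{\left(213 \right)} + O{\left(I{\left(2,7 \right)} \right)} = \left(-19 + 213\right) + 216 \left(- 11 \cdot 7^{2}\right) = 194 + 216 \left(\left(-11\right) 49\right) = 194 + 216 \left(-539\right) = 194 - 116424 = -116230$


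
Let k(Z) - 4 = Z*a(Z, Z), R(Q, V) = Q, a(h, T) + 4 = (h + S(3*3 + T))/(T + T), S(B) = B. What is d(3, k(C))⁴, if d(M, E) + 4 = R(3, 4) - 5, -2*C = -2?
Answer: 1296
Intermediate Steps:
C = 1 (C = -½*(-2) = 1)
a(h, T) = -4 + (9 + T + h)/(2*T) (a(h, T) = -4 + (h + (3*3 + T))/(T + T) = -4 + (h + (9 + T))/((2*T)) = -4 + (9 + T + h)*(1/(2*T)) = -4 + (9 + T + h)/(2*T))
k(Z) = 17/2 - 3*Z (k(Z) = 4 + Z*((9 + Z - 7*Z)/(2*Z)) = 4 + Z*((9 - 6*Z)/(2*Z)) = 4 + (9/2 - 3*Z) = 17/2 - 3*Z)
d(M, E) = -6 (d(M, E) = -4 + (3 - 5) = -4 - 2 = -6)
d(3, k(C))⁴ = (-6)⁴ = 1296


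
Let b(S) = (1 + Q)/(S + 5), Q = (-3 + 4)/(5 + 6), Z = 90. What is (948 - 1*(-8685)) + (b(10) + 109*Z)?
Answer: 1069369/55 ≈ 19443.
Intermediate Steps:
Q = 1/11 ≈ 0.090909
b(S) = 12/(11*(5 + S)) (b(S) = (1 + 1/11)/(S + 5) = 12/(11*(5 + S)))
(948 - 1*(-8685)) + (b(10) + 109*Z) = (948 - 1*(-8685)) + (12/(11*(5 + 10)) + 109*90) = (948 + 8685) + ((12/11)/15 + 9810) = 9633 + ((12/11)*(1/15) + 9810) = 9633 + (4/55 + 9810) = 9633 + 539554/55 = 1069369/55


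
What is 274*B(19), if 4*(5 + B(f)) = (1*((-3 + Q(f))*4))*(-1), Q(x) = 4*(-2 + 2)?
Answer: -548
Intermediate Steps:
Q(x) = 0 (Q(x) = 4*0 = 0)
B(f) = -2 (B(f) = -5 + ((1*((-3 + 0)*4))*(-1))/4 = -5 + ((1*(-3*4))*(-1))/4 = -5 + ((1*(-12))*(-1))/4 = -5 + (-12*(-1))/4 = -5 + (1/4)*12 = -5 + 3 = -2)
274*B(19) = 274*(-2) = -548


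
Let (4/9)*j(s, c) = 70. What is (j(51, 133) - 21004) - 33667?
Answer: -109027/2 ≈ -54514.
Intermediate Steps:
j(s, c) = 315/2 (j(s, c) = (9/4)*70 = 315/2)
(j(51, 133) - 21004) - 33667 = (315/2 - 21004) - 33667 = -41693/2 - 33667 = -109027/2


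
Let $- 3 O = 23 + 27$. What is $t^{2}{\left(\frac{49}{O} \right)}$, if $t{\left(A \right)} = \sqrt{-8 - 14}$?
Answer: $-22$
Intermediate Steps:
$O = - \frac{50}{3}$ ($O = - \frac{23 + 27}{3} = \left(- \frac{1}{3}\right) 50 = - \frac{50}{3} \approx -16.667$)
$t{\left(A \right)} = i \sqrt{22}$ ($t{\left(A \right)} = \sqrt{-22} = i \sqrt{22}$)
$t^{2}{\left(\frac{49}{O} \right)} = \left(i \sqrt{22}\right)^{2} = -22$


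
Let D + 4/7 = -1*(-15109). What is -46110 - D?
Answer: -428529/7 ≈ -61218.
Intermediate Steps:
D = 105759/7 (D = -4/7 - 1*(-15109) = -4/7 + 15109 = 105759/7 ≈ 15108.)
-46110 - D = -46110 - 1*105759/7 = -46110 - 105759/7 = -428529/7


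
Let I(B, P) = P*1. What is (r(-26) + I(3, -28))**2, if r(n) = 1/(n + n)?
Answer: 2122849/2704 ≈ 785.08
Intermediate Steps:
I(B, P) = P
r(n) = 1/(2*n)
(r(-26) + I(3, -28))**2 = ((1/2)/(-26) - 28)**2 = ((1/2)*(-1/26) - 28)**2 = (-1/52 - 28)**2 = (-1457/52)**2 = 2122849/2704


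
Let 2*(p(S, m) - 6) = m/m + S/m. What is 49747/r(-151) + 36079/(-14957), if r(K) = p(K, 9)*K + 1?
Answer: 6603653407/38529232 ≈ 171.39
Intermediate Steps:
p(S, m) = 13/2 + S/(2*m) (p(S, m) = 6 + (m/m + S/m)/2 = 6 + (1 + S/m)/2 = 6 + (1/2 + S/(2*m)) = 13/2 + S/(2*m))
r(K) = 1 + K*(13/2 + K/18) (r(K) = ((1/2)*(K + 13*9)/9)*K + 1 = ((1/2)*(1/9)*(K + 117))*K + 1 = ((1/2)*(1/9)*(117 + K))*K + 1 = (13/2 + K/18)*K + 1 = K*(13/2 + K/18) + 1 = 1 + K*(13/2 + K/18))
49747/r(-151) + 36079/(-14957) = 49747/(1 + (1/18)*(-151)*(117 - 151)) + 36079/(-14957) = 49747/(1 + (1/18)*(-151)*(-34)) + 36079*(-1/14957) = 49747/(1 + 2567/9) - 36079/14957 = 49747/(2576/9) - 36079/14957 = 49747*(9/2576) - 36079/14957 = 447723/2576 - 36079/14957 = 6603653407/38529232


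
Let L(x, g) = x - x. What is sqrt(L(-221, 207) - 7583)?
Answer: I*sqrt(7583) ≈ 87.08*I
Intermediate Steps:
L(x, g) = 0
sqrt(L(-221, 207) - 7583) = sqrt(0 - 7583) = sqrt(-7583) = I*sqrt(7583)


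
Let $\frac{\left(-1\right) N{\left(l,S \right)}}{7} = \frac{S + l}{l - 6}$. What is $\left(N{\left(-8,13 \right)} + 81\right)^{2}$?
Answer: $\frac{27889}{4} \approx 6972.3$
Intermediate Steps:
$N{\left(l,S \right)} = - \frac{7 \left(S + l\right)}{-6 + l}$ ($N{\left(l,S \right)} = - 7 \frac{S + l}{l - 6} = - 7 \frac{S + l}{-6 + l} = - \frac{7 \left(S + l\right)}{-6 + l}$)
$\left(N{\left(-8,13 \right)} + 81\right)^{2} = \left(\frac{7 \left(\left(-1\right) 13 - -8\right)}{-6 - 8} + 81\right)^{2} = \left(\frac{7 \left(-13 + 8\right)}{-14} + 81\right)^{2} = \left(7 \left(- \frac{1}{14}\right) \left(-5\right) + 81\right)^{2} = \left(\frac{5}{2} + 81\right)^{2} = \left(\frac{167}{2}\right)^{2} = \frac{27889}{4}$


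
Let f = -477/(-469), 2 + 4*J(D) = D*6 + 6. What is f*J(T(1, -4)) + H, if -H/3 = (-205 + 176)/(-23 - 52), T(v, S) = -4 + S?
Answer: -144776/11725 ≈ -12.348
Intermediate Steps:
J(D) = 1 + 3*D/2 (J(D) = -1/2 + (D*6 + 6)/4 = -1/2 + (6*D + 6)/4 = -1/2 + (6 + 6*D)/4 = -1/2 + (3/2 + 3*D/2) = 1 + 3*D/2)
f = 477/469 (f = -477*(-1/469) = 477/469 ≈ 1.0171)
H = -29/25 (H = -3*(-205 + 176)/(-23 - 52) = -(-87)/(-75) = -(-87)*(-1)/75 = -3*29/75 = -29/25 ≈ -1.1600)
f*J(T(1, -4)) + H = 477*(1 + 3*(-4 - 4)/2)/469 - 29/25 = 477*(1 + (3/2)*(-8))/469 - 29/25 = 477*(1 - 12)/469 - 29/25 = (477/469)*(-11) - 29/25 = -5247/469 - 29/25 = -144776/11725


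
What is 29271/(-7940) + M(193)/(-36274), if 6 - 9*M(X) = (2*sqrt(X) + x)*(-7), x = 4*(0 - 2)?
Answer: -4777794643/1296070020 - sqrt(193)/23319 ≈ -3.6870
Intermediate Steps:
x = -8 (x = 4*(-2) = -8)
M(X) = -50/9 + 14*sqrt(X)/9 (M(X) = 2/3 - (2*sqrt(X) - 8)*(-7)/9 = 2/3 - (-8 + 2*sqrt(X))*(-7)/9 = 2/3 - (56 - 14*sqrt(X))/9 = 2/3 + (-56/9 + 14*sqrt(X)/9) = -50/9 + 14*sqrt(X)/9)
29271/(-7940) + M(193)/(-36274) = 29271/(-7940) + (-50/9 + 14*sqrt(193)/9)/(-36274) = 29271*(-1/7940) + (-50/9 + 14*sqrt(193)/9)*(-1/36274) = -29271/7940 + (25/163233 - sqrt(193)/23319) = -4777794643/1296070020 - sqrt(193)/23319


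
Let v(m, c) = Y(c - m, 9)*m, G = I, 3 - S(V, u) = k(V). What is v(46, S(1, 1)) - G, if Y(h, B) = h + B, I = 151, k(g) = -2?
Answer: -1623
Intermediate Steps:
S(V, u) = 5 (S(V, u) = 3 - 1*(-2) = 3 + 2 = 5)
G = 151
Y(h, B) = B + h
v(m, c) = m*(9 + c - m) (v(m, c) = (9 + (c - m))*m = (9 + c - m)*m = m*(9 + c - m))
v(46, S(1, 1)) - G = 46*(9 + 5 - 1*46) - 1*151 = 46*(9 + 5 - 46) - 151 = 46*(-32) - 151 = -1472 - 151 = -1623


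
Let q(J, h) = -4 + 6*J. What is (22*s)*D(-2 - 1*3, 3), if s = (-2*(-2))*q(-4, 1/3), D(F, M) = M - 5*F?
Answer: -68992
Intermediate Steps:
s = -112 (s = (-2*(-2))*(-4 + 6*(-4)) = 4*(-4 - 24) = 4*(-28) = -112)
(22*s)*D(-2 - 1*3, 3) = (22*(-112))*(3 - 5*(-2 - 1*3)) = -2464*(3 - 5*(-2 - 3)) = -2464*(3 - 5*(-5)) = -2464*(3 + 25) = -2464*28 = -68992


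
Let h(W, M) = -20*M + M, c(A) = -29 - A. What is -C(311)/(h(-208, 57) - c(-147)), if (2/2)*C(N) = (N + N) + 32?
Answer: 654/1201 ≈ 0.54455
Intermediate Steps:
h(W, M) = -19*M
C(N) = 32 + 2*N (C(N) = (N + N) + 32 = 2*N + 32 = 32 + 2*N)
-C(311)/(h(-208, 57) - c(-147)) = -(32 + 2*311)/(-19*57 - (-29 - 1*(-147))) = -(32 + 622)/(-1083 - (-29 + 147)) = -654/(-1083 - 1*118) = -654/(-1083 - 118) = -654/(-1201) = -654*(-1)/1201 = -1*(-654/1201) = 654/1201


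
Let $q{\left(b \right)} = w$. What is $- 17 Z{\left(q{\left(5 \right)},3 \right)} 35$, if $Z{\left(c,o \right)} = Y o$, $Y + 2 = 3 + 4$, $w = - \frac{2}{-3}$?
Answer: $-8925$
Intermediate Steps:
$w = \frac{2}{3}$ ($w = \left(-2\right) \left(- \frac{1}{3}\right) = \frac{2}{3} \approx 0.66667$)
$q{\left(b \right)} = \frac{2}{3}$
$Y = 5$ ($Y = -2 + \left(3 + 4\right) = -2 + 7 = 5$)
$Z{\left(c,o \right)} = 5 o$
$- 17 Z{\left(q{\left(5 \right)},3 \right)} 35 = - 17 \cdot 5 \cdot 3 \cdot 35 = \left(-17\right) 15 \cdot 35 = \left(-255\right) 35 = -8925$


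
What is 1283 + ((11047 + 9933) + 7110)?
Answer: 29373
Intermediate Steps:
1283 + ((11047 + 9933) + 7110) = 1283 + (20980 + 7110) = 1283 + 28090 = 29373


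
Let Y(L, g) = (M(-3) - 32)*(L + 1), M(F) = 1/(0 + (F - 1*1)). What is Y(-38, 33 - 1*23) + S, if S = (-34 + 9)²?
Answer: 7273/4 ≈ 1818.3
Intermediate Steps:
S = 625 (S = (-25)² = 625)
M(F) = 1/(-1 + F) (M(F) = 1/(0 + (F - 1)) = 1/(0 + (-1 + F)) = 1/(-1 + F))
Y(L, g) = -129/4 - 129*L/4 (Y(L, g) = (1/(-1 - 3) - 32)*(L + 1) = (1/(-4) - 32)*(1 + L) = (-¼ - 32)*(1 + L) = -129*(1 + L)/4 = -129/4 - 129*L/4)
Y(-38, 33 - 1*23) + S = (-129/4 - 129/4*(-38)) + 625 = (-129/4 + 2451/2) + 625 = 4773/4 + 625 = 7273/4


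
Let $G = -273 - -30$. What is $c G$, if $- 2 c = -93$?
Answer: $- \frac{22599}{2} \approx -11300.0$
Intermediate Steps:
$c = \frac{93}{2}$ ($c = \left(- \frac{1}{2}\right) \left(-93\right) = \frac{93}{2} \approx 46.5$)
$G = -243$ ($G = -273 + 30 = -243$)
$c G = \frac{93}{2} \left(-243\right) = - \frac{22599}{2}$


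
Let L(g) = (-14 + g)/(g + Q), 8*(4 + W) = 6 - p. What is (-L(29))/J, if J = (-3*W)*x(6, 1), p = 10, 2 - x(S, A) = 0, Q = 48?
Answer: -5/693 ≈ -0.0072150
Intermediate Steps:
x(S, A) = 2 (x(S, A) = 2 - 1*0 = 2 + 0 = 2)
W = -9/2 (W = -4 + (6 - 1*10)/8 = -4 + (6 - 10)/8 = -4 + (⅛)*(-4) = -4 - ½ = -9/2 ≈ -4.5000)
L(g) = (-14 + g)/(48 + g) (L(g) = (-14 + g)/(g + 48) = (-14 + g)/(48 + g))
J = 27 (J = -3*(-9/2)*2 = (27/2)*2 = 27)
(-L(29))/J = -(-14 + 29)/(48 + 29)/27 = -15/77*(1/27) = -1*15/77*(1/27) = -15/77*1/27 = -5/693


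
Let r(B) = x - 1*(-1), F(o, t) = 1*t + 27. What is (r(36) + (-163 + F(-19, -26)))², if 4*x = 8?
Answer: 25281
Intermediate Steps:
F(o, t) = 27 + t (F(o, t) = t + 27 = 27 + t)
x = 2 (x = (¼)*8 = 2)
r(B) = 3 (r(B) = 2 - 1*(-1) = 2 + 1 = 3)
(r(36) + (-163 + F(-19, -26)))² = (3 + (-163 + (27 - 26)))² = (3 + (-163 + 1))² = (3 - 162)² = (-159)² = 25281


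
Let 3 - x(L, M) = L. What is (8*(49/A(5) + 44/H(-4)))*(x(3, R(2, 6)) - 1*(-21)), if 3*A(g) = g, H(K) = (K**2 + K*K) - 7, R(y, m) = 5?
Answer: 130872/25 ≈ 5234.9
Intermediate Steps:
x(L, M) = 3 - L
H(K) = -7 + 2*K**2 (H(K) = (K**2 + K**2) - 7 = 2*K**2 - 7 = -7 + 2*K**2)
A(g) = g/3
(8*(49/A(5) + 44/H(-4)))*(x(3, R(2, 6)) - 1*(-21)) = (8*(49/(((1/3)*5)) + 44/(-7 + 2*(-4)**2)))*((3 - 1*3) - 1*(-21)) = (8*(49/(5/3) + 44/(-7 + 2*16)))*((3 - 3) + 21) = (8*(49*(3/5) + 44/(-7 + 32)))*(0 + 21) = (8*(147/5 + 44/25))*21 = (8*(779/25))*21 = (6232/25)*21 = 130872/25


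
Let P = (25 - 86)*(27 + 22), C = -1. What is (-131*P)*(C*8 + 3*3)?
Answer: 391559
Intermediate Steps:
P = -2989 (P = -61*49 = -2989)
(-131*P)*(C*8 + 3*3) = (-131*(-2989))*(-1*8 + 3*3) = 391559*(-8 + 9) = 391559*1 = 391559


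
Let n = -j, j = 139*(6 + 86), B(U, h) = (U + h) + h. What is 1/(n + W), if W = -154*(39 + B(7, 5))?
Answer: -1/21412 ≈ -4.6703e-5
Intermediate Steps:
B(U, h) = U + 2*h
j = 12788 (j = 139*92 = 12788)
n = -12788 (n = -1*12788 = -12788)
W = -8624 (W = -154*(39 + (7 + 2*5)) = -154*(39 + (7 + 10)) = -154*(39 + 17) = -154*56 = -8624)
1/(n + W) = 1/(-12788 - 8624) = 1/(-21412) = -1/21412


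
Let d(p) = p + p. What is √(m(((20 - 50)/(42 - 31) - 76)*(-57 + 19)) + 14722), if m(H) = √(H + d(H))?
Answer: √(1781362 + 22*√271491)/11 ≈ 121.72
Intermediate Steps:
d(p) = 2*p
m(H) = √3*√H (m(H) = √(H + 2*H) = √(3*H) = √3*√H)
√(m(((20 - 50)/(42 - 31) - 76)*(-57 + 19)) + 14722) = √(√3*√(((20 - 50)/(42 - 31) - 76)*(-57 + 19)) + 14722) = √(√3*√((-30/11 - 76)*(-38)) + 14722) = √(√3*√(-866/11*(-38)) + 14722) = √(√3*√(32908/11) + 14722) = √(√3*(2*√90497/11) + 14722) = √(2*√271491/11 + 14722) = √(14722 + 2*√271491/11)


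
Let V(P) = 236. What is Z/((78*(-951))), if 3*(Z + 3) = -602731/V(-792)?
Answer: 604855/52518024 ≈ 0.011517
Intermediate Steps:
Z = -604855/708 (Z = -3 + (-602731/236)/3 = -3 + (-602731*1/236)/3 = -3 + (1/3)*(-602731/236) = -3 - 602731/708 = -604855/708 ≈ -854.31)
Z/((78*(-951))) = -604855/(708*(78*(-951))) = -604855/708/(-74178) = -604855/708*(-1/74178) = 604855/52518024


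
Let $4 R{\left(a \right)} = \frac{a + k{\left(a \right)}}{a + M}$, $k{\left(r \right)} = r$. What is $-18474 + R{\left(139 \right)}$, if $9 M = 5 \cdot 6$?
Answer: $- \frac{15776379}{854} \approx -18474.0$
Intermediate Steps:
$M = \frac{10}{3}$ ($M = \frac{5 \cdot 6}{9} = \frac{1}{9} \cdot 30 = \frac{10}{3} \approx 3.3333$)
$R{\left(a \right)} = \frac{a}{2 \left(\frac{10}{3} + a\right)}$ ($R{\left(a \right)} = \frac{\left(a + a\right) \frac{1}{a + \frac{10}{3}}}{4} = \frac{2 a \frac{1}{\frac{10}{3} + a}}{4} = \frac{a}{2 \left(\frac{10}{3} + a\right)}$)
$-18474 + R{\left(139 \right)} = -18474 + \frac{3}{2} \cdot 139 \frac{1}{10 + 3 \cdot 139} = -18474 + \frac{3}{2} \cdot 139 \frac{1}{10 + 417} = -18474 + \frac{3}{2} \cdot 139 \cdot \frac{1}{427} = -18474 + \frac{417}{854} = - \frac{15776379}{854}$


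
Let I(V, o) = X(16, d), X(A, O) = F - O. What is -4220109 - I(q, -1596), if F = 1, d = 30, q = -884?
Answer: -4220080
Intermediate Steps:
X(A, O) = 1 - O
I(V, o) = -29 (I(V, o) = 1 - 1*30 = 1 - 30 = -29)
-4220109 - I(q, -1596) = -4220109 - 1*(-29) = -4220109 + 29 = -4220080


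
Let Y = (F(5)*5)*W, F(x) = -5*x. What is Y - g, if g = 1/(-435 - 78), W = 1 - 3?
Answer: 128251/513 ≈ 250.00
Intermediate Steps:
W = -2
Y = 250 (Y = (-5*5*5)*(-2) = -25*5*(-2) = -125*(-2) = 250)
g = -1/513 (g = 1/(-513) = -1/513 ≈ -0.0019493)
Y - g = 250 - 1*(-1/513) = 250 + 1/513 = 128251/513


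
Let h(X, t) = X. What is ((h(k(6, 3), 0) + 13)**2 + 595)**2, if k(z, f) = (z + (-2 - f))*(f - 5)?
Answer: 512656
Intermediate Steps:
k(z, f) = (-5 + f)*(-2 + z - f) (k(z, f) = (-2 + z - f)*(-5 + f) = (-5 + f)*(-2 + z - f))
((h(k(6, 3), 0) + 13)**2 + 595)**2 = (((10 - 1*3**2 - 5*6 + 3*3 + 3*6) + 13)**2 + 595)**2 = (((10 - 1*9 - 30 + 9 + 18) + 13)**2 + 595)**2 = (((10 - 9 - 30 + 9 + 18) + 13)**2 + 595)**2 = ((-2 + 13)**2 + 595)**2 = (11**2 + 595)**2 = (121 + 595)**2 = 716**2 = 512656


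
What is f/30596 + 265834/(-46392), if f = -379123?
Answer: -1607608205/88713102 ≈ -18.121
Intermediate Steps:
f/30596 + 265834/(-46392) = -379123/30596 + 265834/(-46392) = -379123*1/30596 + 265834*(-1/46392) = -379123/30596 - 132917/23196 = -1607608205/88713102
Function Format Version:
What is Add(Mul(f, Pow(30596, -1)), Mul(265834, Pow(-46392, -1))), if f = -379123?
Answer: Rational(-1607608205, 88713102) ≈ -18.121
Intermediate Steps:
Add(Mul(f, Pow(30596, -1)), Mul(265834, Pow(-46392, -1))) = Add(Mul(-379123, Pow(30596, -1)), Mul(265834, Pow(-46392, -1))) = Add(Mul(-379123, Rational(1, 30596)), Mul(265834, Rational(-1, 46392))) = Add(Rational(-379123, 30596), Rational(-132917, 23196)) = Rational(-1607608205, 88713102)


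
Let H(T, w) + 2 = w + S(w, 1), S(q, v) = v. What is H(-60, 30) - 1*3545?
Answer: -3516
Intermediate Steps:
H(T, w) = -1 + w (H(T, w) = -2 + (w + 1) = -2 + (1 + w) = -1 + w)
H(-60, 30) - 1*3545 = (-1 + 30) - 1*3545 = 29 - 3545 = -3516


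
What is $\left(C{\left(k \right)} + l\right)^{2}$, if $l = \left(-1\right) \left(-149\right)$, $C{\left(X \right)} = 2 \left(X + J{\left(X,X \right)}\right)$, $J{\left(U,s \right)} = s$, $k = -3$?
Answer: $18769$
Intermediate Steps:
$C{\left(X \right)} = 4 X$ ($C{\left(X \right)} = 2 \left(X + X\right) = 2 \cdot 2 X = 4 X$)
$l = 149$
$\left(C{\left(k \right)} + l\right)^{2} = \left(4 \left(-3\right) + 149\right)^{2} = \left(-12 + 149\right)^{2} = 137^{2} = 18769$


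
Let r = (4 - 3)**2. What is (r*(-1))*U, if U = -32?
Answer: 32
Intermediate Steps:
r = 1 (r = 1**2 = 1)
(r*(-1))*U = (1*(-1))*(-32) = -1*(-32) = 32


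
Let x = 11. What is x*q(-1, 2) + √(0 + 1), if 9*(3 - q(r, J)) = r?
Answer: 317/9 ≈ 35.222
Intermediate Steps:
q(r, J) = 3 - r/9
x*q(-1, 2) + √(0 + 1) = 11*(3 - ⅑*(-1)) + √(0 + 1) = 11*(3 + ⅑) + √1 = 11*(28/9) + 1 = 308/9 + 1 = 317/9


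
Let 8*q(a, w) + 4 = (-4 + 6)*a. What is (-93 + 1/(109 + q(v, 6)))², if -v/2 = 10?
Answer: 370524001/42849 ≈ 8647.2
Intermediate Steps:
v = -20 (v = -2*10 = -20)
q(a, w) = -½ + a/4 (q(a, w) = -½ + ((-4 + 6)*a)/8 = -½ + (2*a)/8 = -½ + a/4)
(-93 + 1/(109 + q(v, 6)))² = (-93 + 1/(109 + (-½ + (¼)*(-20))))² = (-93 + 1/(109 + (-½ - 5)))² = (-93 + 1/(109 - 11/2))² = (-93 + 1/(207/2))² = (-93 + 2/207)² = (-19249/207)² = 370524001/42849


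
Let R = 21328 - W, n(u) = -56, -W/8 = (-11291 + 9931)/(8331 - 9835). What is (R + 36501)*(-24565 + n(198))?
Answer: -66927338163/47 ≈ -1.4240e+9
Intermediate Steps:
W = -340/47 (W = -8*(-11291 + 9931)/(8331 - 9835) = -(-10880)/(-1504) = -(-10880)*(-1)/1504 = -8*85/94 = -340/47 ≈ -7.2340)
R = 1002756/47 (R = 21328 - 1*(-340/47) = 21328 + 340/47 = 1002756/47 ≈ 21335.)
(R + 36501)*(-24565 + n(198)) = (1002756/47 + 36501)*(-24565 - 56) = (2718303/47)*(-24621) = -66927338163/47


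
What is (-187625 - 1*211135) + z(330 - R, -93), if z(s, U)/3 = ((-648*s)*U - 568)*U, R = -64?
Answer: -6624820752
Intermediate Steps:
z(s, U) = 3*U*(-568 - 648*U*s) (z(s, U) = 3*(((-648*s)*U - 568)*U) = 3*((-648*U*s - 568)*U) = 3*((-568 - 648*U*s)*U) = 3*(U*(-568 - 648*U*s)) = 3*U*(-568 - 648*U*s))
(-187625 - 1*211135) + z(330 - R, -93) = (-187625 - 1*211135) - 24*(-93)*(71 + 81*(-93)*(330 - 1*(-64))) = (-187625 - 211135) - 24*(-93)*(71 + 81*(-93)*(330 + 64)) = -398760 - 24*(-93)*(71 + 81*(-93)*394) = -398760 - 24*(-93)*(71 - 2968002) = -398760 - 24*(-93)*(-2967931) = -398760 - 6624421992 = -6624820752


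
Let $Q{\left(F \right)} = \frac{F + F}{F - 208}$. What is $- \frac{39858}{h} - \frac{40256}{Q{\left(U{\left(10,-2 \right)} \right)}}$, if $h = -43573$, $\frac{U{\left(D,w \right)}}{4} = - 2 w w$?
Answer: $- \frac{6577740222}{43573} \approx -1.5096 \cdot 10^{5}$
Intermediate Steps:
$U{\left(D,w \right)} = - 8 w^{2}$ ($U{\left(D,w \right)} = 4 - 2 w w = 4 \left(- 2 w^{2}\right) = - 8 w^{2}$)
$Q{\left(F \right)} = \frac{2 F}{-208 + F}$
$- \frac{39858}{h} - \frac{40256}{Q{\left(U{\left(10,-2 \right)} \right)}} = - \frac{39858}{-43573} - \frac{40256}{2 \left(- 8 \left(-2\right)^{2}\right) \frac{1}{-208 - 8 \left(-2\right)^{2}}} = \left(-39858\right) \left(- \frac{1}{43573}\right) - \frac{40256}{2 \left(\left(-8\right) 4\right) \frac{1}{-208 - 32}} = \frac{39858}{43573} - \frac{40256}{2 \left(-32\right) \frac{1}{-208 - 32}} = \frac{39858}{43573} - \frac{40256}{2 \left(-32\right) \frac{1}{-240}} = \frac{39858}{43573} - \frac{40256}{2 \left(-32\right) \left(- \frac{1}{240}\right)} = \frac{39858}{43573} - \frac{40256}{\frac{4}{15}} = \frac{39858}{43573} - 150960 = - \frac{6577740222}{43573}$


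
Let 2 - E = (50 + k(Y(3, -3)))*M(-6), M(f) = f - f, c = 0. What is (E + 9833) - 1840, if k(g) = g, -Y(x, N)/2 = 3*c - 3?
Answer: 7995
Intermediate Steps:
Y(x, N) = 6 (Y(x, N) = -2*(3*0 - 3) = -2*(0 - 3) = -2*(-3) = 6)
M(f) = 0
E = 2 (E = 2 - (50 + 6)*0 = 2 - 56*0 = 2 - 1*0 = 2 + 0 = 2)
(E + 9833) - 1840 = (2 + 9833) - 1840 = 9835 - 1840 = 7995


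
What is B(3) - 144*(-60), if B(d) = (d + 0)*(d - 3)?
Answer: 8640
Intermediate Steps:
B(d) = d*(-3 + d)
B(3) - 144*(-60) = 3*(-3 + 3) - 144*(-60) = 3*0 + 8640 = 0 + 8640 = 8640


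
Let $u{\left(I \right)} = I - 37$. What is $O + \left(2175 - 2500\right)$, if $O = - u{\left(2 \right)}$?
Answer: $-290$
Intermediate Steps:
$u{\left(I \right)} = -37 + I$
$O = 35$ ($O = - (-37 + 2) = \left(-1\right) \left(-35\right) = 35$)
$O + \left(2175 - 2500\right) = 35 + \left(2175 - 2500\right) = 35 - 325 = -290$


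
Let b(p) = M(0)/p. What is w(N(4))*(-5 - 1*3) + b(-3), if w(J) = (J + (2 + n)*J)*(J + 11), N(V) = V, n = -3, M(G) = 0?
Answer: 0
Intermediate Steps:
b(p) = 0 (b(p) = 0/p = 0)
w(J) = 0 (w(J) = (J + (2 - 3)*J)*(J + 11) = (J - J)*(11 + J) = 0*(11 + J) = 0)
w(N(4))*(-5 - 1*3) + b(-3) = 0*(-5 - 1*3) + 0 = 0*(-5 - 3) + 0 = 0*(-8) + 0 = 0 + 0 = 0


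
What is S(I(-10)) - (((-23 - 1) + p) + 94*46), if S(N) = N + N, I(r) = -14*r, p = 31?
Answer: -4051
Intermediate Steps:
S(N) = 2*N
S(I(-10)) - (((-23 - 1) + p) + 94*46) = 2*(-14*(-10)) - (((-23 - 1) + 31) + 94*46) = 2*140 - ((-24 + 31) + 4324) = 280 - (7 + 4324) = 280 - 1*4331 = 280 - 4331 = -4051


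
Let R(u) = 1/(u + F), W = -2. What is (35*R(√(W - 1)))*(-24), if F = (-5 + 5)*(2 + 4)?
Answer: 280*I*√3 ≈ 484.97*I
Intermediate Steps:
F = 0 (F = 0*6 = 0)
R(u) = 1/u (R(u) = 1/(u + 0) = 1/u)
(35*R(√(W - 1)))*(-24) = (35/(√(-2 - 1)))*(-24) = (35/(√(-3)))*(-24) = (35/((I*√3)))*(-24) = (35*(-I*√3/3))*(-24) = -35*I*√3/3*(-24) = 280*I*√3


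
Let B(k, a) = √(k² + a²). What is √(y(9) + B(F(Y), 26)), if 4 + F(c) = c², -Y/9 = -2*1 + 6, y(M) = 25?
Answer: √(25 + 2*√417485) ≈ 36.294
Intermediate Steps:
Y = -36 (Y = -9*(-2*1 + 6) = -9*(-2 + 6) = -9*4 = -36)
F(c) = -4 + c²
B(k, a) = √(a² + k²)
√(y(9) + B(F(Y), 26)) = √(25 + √(26² + (-4 + (-36)²)²)) = √(25 + √(676 + (-4 + 1296)²)) = √(25 + √(676 + 1292²)) = √(25 + √(676 + 1669264)) = √(25 + √1669940) = √(25 + 2*√417485)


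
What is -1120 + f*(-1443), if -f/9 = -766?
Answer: -9949162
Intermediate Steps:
f = 6894 (f = -9*(-766) = 6894)
-1120 + f*(-1443) = -1120 + 6894*(-1443) = -1120 - 9948042 = -9949162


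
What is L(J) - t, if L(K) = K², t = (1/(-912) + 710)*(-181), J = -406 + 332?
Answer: 122195051/912 ≈ 1.3399e+5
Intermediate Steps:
J = -74
t = -117200939/912 (t = (-1/912 + 710)*(-181) = (647519/912)*(-181) = -117200939/912 ≈ -1.2851e+5)
L(J) - t = (-74)² - 1*(-117200939/912) = 5476 + 117200939/912 = 122195051/912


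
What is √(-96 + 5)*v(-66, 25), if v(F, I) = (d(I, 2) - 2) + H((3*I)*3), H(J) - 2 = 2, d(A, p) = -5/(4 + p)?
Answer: 7*I*√91/6 ≈ 11.129*I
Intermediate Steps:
H(J) = 4 (H(J) = 2 + 2 = 4)
v(F, I) = 7/6 (v(F, I) = (-5/(4 + 2) - 2) + 4 = (-5/6 - 2) + 4 = (-5*⅙ - 2) + 4 = (-⅚ - 2) + 4 = -17/6 + 4 = 7/6)
√(-96 + 5)*v(-66, 25) = √(-96 + 5)*(7/6) = √(-91)*(7/6) = (I*√91)*(7/6) = 7*I*√91/6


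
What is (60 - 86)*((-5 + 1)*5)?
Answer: 520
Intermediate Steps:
(60 - 86)*((-5 + 1)*5) = -(-104)*5 = -26*(-20) = 520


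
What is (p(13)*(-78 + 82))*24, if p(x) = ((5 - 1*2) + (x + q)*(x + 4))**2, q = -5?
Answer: 1854816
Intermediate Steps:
p(x) = (3 + (-5 + x)*(4 + x))**2 (p(x) = ((5 - 1*2) + (x - 5)*(x + 4))**2 = ((5 - 2) + (-5 + x)*(4 + x))**2 = (3 + (-5 + x)*(4 + x))**2)
(p(13)*(-78 + 82))*24 = ((17 + 13 - 1*13**2)**2*(-78 + 82))*24 = ((17 + 13 - 1*169)**2*4)*24 = ((17 + 13 - 169)**2*4)*24 = ((-139)**2*4)*24 = (19321*4)*24 = 77284*24 = 1854816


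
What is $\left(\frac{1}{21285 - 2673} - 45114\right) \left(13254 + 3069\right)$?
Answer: $- \frac{4568599674247}{6204} \approx -7.364 \cdot 10^{8}$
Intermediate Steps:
$\left(\frac{1}{21285 - 2673} - 45114\right) \left(13254 + 3069\right) = \left(\frac{1}{18612} - 45114\right) 16323 = \left(- \frac{839661767}{18612}\right) 16323 = - \frac{4568599674247}{6204}$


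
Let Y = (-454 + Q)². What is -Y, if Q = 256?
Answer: -39204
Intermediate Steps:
Y = 39204 (Y = (-454 + 256)² = (-198)² = 39204)
-Y = -1*39204 = -39204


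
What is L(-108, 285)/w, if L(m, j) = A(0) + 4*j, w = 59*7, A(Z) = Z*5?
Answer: 1140/413 ≈ 2.7603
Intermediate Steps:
A(Z) = 5*Z
w = 413
L(m, j) = 4*j (L(m, j) = 5*0 + 4*j = 0 + 4*j = 4*j)
L(-108, 285)/w = (4*285)/413 = 1140*(1/413) = 1140/413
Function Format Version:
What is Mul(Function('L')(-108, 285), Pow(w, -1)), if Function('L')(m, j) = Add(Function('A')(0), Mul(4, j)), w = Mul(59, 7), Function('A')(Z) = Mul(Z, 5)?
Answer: Rational(1140, 413) ≈ 2.7603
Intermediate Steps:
Function('A')(Z) = Mul(5, Z)
w = 413
Function('L')(m, j) = Mul(4, j) (Function('L')(m, j) = Add(Mul(5, 0), Mul(4, j)) = Add(0, Mul(4, j)) = Mul(4, j))
Mul(Function('L')(-108, 285), Pow(w, -1)) = Mul(Mul(4, 285), Pow(413, -1)) = Mul(1140, Rational(1, 413)) = Rational(1140, 413)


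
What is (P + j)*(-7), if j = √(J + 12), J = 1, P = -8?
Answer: 56 - 7*√13 ≈ 30.761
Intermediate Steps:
j = √13 (j = √(1 + 12) = √13 ≈ 3.6056)
(P + j)*(-7) = (-8 + √13)*(-7) = 56 - 7*√13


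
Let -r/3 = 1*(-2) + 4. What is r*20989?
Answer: -125934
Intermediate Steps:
r = -6 (r = -3*(1*(-2) + 4) = -3*(-2 + 4) = -3*2 = -6)
r*20989 = -6*20989 = -125934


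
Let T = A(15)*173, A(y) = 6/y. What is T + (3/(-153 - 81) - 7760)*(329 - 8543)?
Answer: 4143152943/65 ≈ 6.3741e+7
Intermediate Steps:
T = 346/5 (T = (6/15)*173 = (6*(1/15))*173 = (⅖)*173 = 346/5 ≈ 69.200)
T + (3/(-153 - 81) - 7760)*(329 - 8543) = 346/5 + (3/(-153 - 81) - 7760)*(329 - 8543) = 346/5 + (3/(-234) - 7760)*(-8214) = 346/5 + (-1/234*3 - 7760)*(-8214) = 346/5 + (-1/78 - 7760)*(-8214) = 346/5 - 605281/78*(-8214) = 346/5 + 828629689/13 = 4143152943/65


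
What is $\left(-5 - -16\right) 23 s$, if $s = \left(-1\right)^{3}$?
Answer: $-253$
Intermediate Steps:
$s = -1$
$\left(-5 - -16\right) 23 s = \left(-5 - -16\right) 23 \left(-1\right) = \left(-5 + 16\right) 23 \left(-1\right) = 11 \cdot 23 \left(-1\right) = 253 \left(-1\right) = -253$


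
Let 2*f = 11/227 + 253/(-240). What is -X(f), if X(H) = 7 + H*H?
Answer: -86108024881/11872281600 ≈ -7.2529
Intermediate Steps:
f = -54791/108960 (f = (11/227 + 253/(-240))/2 = (11*(1/227) + 253*(-1/240))/2 = (11/227 - 253/240)/2 = (1/2)*(-54791/54480) = -54791/108960 ≈ -0.50285)
X(H) = 7 + H**2
-X(f) = -(7 + (-54791/108960)**2) = -(7 + 3002053681/11872281600) = -1*86108024881/11872281600 = -86108024881/11872281600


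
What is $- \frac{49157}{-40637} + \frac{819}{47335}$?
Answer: $\frac{2360128298}{1923552395} \approx 1.227$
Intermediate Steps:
$- \frac{49157}{-40637} + \frac{819}{47335} = \left(-49157\right) \left(- \frac{1}{40637}\right) + 819 \cdot \frac{1}{47335} = \frac{49157}{40637} + \frac{819}{47335} = \frac{2360128298}{1923552395}$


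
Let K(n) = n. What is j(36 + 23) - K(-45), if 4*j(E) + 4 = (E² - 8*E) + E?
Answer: 811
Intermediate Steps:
j(E) = -1 - 7*E/4 + E²/4 (j(E) = -1 + ((E² - 8*E) + E)/4 = -1 + (E² - 7*E)/4 = -1 + (-7*E/4 + E²/4) = -1 - 7*E/4 + E²/4)
j(36 + 23) - K(-45) = (-1 - 7*(36 + 23)/4 + (36 + 23)²/4) - 1*(-45) = (-1 - 7/4*59 + (¼)*59²) + 45 = (-1 - 413/4 + (¼)*3481) + 45 = (-1 - 413/4 + 3481/4) + 45 = 766 + 45 = 811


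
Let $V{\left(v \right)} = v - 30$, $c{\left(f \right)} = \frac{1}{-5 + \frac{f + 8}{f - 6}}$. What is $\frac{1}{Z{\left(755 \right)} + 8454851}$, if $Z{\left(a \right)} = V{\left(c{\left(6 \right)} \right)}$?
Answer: $\frac{1}{8454821} \approx 1.1828 \cdot 10^{-7}$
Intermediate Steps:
$c{\left(f \right)} = \frac{1}{-5 + \frac{8 + f}{-6 + f}}$
$V{\left(v \right)} = -30 + v$
$Z{\left(a \right)} = -30$ ($Z{\left(a \right)} = -30 + \frac{6 - 6}{2 \left(-19 + 2 \cdot 6\right)} = -30 + \frac{6 - 6}{2 \left(-19 + 12\right)} = -30 + \frac{1}{2} \frac{1}{-7} \cdot 0 = -30 + \frac{1}{2} \left(- \frac{1}{7}\right) 0 = -30 + 0 = -30$)
$\frac{1}{Z{\left(755 \right)} + 8454851} = \frac{1}{-30 + 8454851} = \frac{1}{8454821}$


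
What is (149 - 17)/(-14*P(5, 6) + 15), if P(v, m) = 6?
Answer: -44/23 ≈ -1.9130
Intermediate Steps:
(149 - 17)/(-14*P(5, 6) + 15) = (149 - 17)/(-14*6 + 15) = 132/(-84 + 15) = 132/(-69) = 132*(-1/69) = -44/23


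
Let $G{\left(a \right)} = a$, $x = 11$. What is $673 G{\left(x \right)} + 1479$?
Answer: $8882$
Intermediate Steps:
$673 G{\left(x \right)} + 1479 = 673 \cdot 11 + 1479 = 7403 + 1479 = 8882$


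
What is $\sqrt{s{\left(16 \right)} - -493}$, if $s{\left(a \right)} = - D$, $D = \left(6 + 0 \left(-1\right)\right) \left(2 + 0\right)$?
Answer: $\sqrt{481} \approx 21.932$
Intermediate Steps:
$D = 12$ ($D = \left(6 + 0\right) 2 = 6 \cdot 2 = 12$)
$s{\left(a \right)} = -12$ ($s{\left(a \right)} = \left(-1\right) 12 = -12$)
$\sqrt{s{\left(16 \right)} - -493} = \sqrt{-12 - -493} = \sqrt{-12 + \left(528 - 35\right)} = \sqrt{-12 + 493} = \sqrt{481}$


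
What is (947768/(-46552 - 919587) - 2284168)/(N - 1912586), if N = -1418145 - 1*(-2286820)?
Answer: 2206824735120/1008563129629 ≈ 2.1881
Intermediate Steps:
N = 868675 (N = -1418145 + 2286820 = 868675)
(947768/(-46552 - 919587) - 2284168)/(N - 1912586) = (947768/(-46552 - 919587) - 2284168)/(868675 - 1912586) = (947768/(-966139) - 2284168)/(-1043911) = (947768*(-1/966139) - 2284168)*(-1/1043911) = (-947768/966139 - 2284168)*(-1/1043911) = -2206824735120/966139*(-1/1043911) = 2206824735120/1008563129629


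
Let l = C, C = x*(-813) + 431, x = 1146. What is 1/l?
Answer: -1/931267 ≈ -1.0738e-6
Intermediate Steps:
C = -931267 (C = 1146*(-813) + 431 = -931698 + 431 = -931267)
l = -931267
1/l = 1/(-931267) = -1/931267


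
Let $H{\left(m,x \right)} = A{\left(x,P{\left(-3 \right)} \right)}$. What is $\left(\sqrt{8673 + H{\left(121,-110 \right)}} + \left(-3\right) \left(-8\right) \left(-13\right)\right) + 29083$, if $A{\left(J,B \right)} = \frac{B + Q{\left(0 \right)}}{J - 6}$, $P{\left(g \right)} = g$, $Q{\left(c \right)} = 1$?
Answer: $28771 + \frac{\sqrt{29176030}}{58} \approx 28864.0$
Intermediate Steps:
$A{\left(J,B \right)} = \frac{1 + B}{-6 + J}$ ($A{\left(J,B \right)} = \frac{B + 1}{J - 6} = \frac{1 + B}{-6 + J}$)
$H{\left(m,x \right)} = - \frac{2}{-6 + x}$ ($H{\left(m,x \right)} = \frac{1 - 3}{-6 + x} = \frac{1}{-6 + x} \left(-2\right) = - \frac{2}{-6 + x}$)
$\left(\sqrt{8673 + H{\left(121,-110 \right)}} + \left(-3\right) \left(-8\right) \left(-13\right)\right) + 29083 = \left(\sqrt{8673 - \frac{2}{-6 - 110}} + \left(-3\right) \left(-8\right) \left(-13\right)\right) + 29083 = \left(\sqrt{8673 - \frac{2}{-116}} + 24 \left(-13\right)\right) + 29083 = \left(\sqrt{8673 - - \frac{1}{58}} - 312\right) + 29083 = \left(\sqrt{8673 + \frac{1}{58}} - 312\right) + 29083 = \left(\sqrt{\frac{503035}{58}} - 312\right) + 29083 = \left(\frac{\sqrt{29176030}}{58} - 312\right) + 29083 = \left(-312 + \frac{\sqrt{29176030}}{58}\right) + 29083 = 28771 + \frac{\sqrt{29176030}}{58}$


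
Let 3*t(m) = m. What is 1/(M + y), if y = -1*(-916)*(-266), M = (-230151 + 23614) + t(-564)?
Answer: -1/450381 ≈ -2.2203e-6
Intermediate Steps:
t(m) = m/3
M = -206725 (M = (-230151 + 23614) + (1/3)*(-564) = -206537 - 188 = -206725)
y = -243656 (y = 916*(-266) = -243656)
1/(M + y) = 1/(-206725 - 243656) = 1/(-450381) = -1/450381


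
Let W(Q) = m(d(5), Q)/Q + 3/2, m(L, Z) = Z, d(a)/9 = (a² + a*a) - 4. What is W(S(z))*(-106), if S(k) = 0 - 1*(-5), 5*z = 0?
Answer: -265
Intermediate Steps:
z = 0 (z = (⅕)*0 = 0)
S(k) = 5 (S(k) = 0 + 5 = 5)
d(a) = -36 + 18*a² (d(a) = 9*((a² + a*a) - 4) = 9*((a² + a²) - 4) = 9*(2*a² - 4) = 9*(-4 + 2*a²) = -36 + 18*a²)
W(Q) = 5/2 (W(Q) = Q/Q + 3/2 = 1 + 3*(½) = 1 + 3/2 = 5/2)
W(S(z))*(-106) = (5/2)*(-106) = -265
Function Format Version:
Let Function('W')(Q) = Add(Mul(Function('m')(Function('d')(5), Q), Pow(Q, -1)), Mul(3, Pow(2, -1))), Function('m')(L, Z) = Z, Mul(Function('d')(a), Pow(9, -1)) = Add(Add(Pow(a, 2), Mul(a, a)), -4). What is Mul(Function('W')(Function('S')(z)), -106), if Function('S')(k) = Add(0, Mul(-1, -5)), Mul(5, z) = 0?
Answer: -265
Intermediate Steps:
z = 0 (z = Mul(Rational(1, 5), 0) = 0)
Function('S')(k) = 5 (Function('S')(k) = Add(0, 5) = 5)
Function('d')(a) = Add(-36, Mul(18, Pow(a, 2))) (Function('d')(a) = Mul(9, Add(Add(Pow(a, 2), Mul(a, a)), -4)) = Mul(9, Add(Add(Pow(a, 2), Pow(a, 2)), -4)) = Mul(9, Add(Mul(2, Pow(a, 2)), -4)) = Mul(9, Add(-4, Mul(2, Pow(a, 2)))) = Add(-36, Mul(18, Pow(a, 2))))
Function('W')(Q) = Rational(5, 2) (Function('W')(Q) = Add(Mul(Q, Pow(Q, -1)), Mul(3, Pow(2, -1))) = Add(1, Mul(3, Rational(1, 2))) = Add(1, Rational(3, 2)) = Rational(5, 2))
Mul(Function('W')(Function('S')(z)), -106) = Mul(Rational(5, 2), -106) = -265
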